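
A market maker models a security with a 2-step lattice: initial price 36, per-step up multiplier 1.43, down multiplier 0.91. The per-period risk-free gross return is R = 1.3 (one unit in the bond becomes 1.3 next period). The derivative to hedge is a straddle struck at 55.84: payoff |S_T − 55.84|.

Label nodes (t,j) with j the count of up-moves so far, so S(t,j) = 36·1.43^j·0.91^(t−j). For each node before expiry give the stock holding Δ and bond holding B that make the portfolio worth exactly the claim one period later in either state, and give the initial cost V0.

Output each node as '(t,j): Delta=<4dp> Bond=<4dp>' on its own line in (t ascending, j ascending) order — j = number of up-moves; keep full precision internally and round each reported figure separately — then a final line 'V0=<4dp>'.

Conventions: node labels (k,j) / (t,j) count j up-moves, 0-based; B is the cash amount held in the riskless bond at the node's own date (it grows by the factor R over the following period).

Since d<R<u, set p* = (R−d)/(u−d) = 0.7500; price each node as the discounted p*-expectation of its children.
Payoffs at expiry: V(2,0)=26.0284, V(2,1)=8.9932, V(2,2)=17.7764
Node (1,0) S=32.7600: V=(p*·8.9932+(1−p*)·26.0284)/1.3=10.1938; Δ=(8.9932−26.0284)/(46.8468−29.8116)=-1.0000; B=V−Δ·S=42.9538
Node (1,1) S=51.4800: V=(p*·17.7764+(1−p*)·8.9932)/1.3=11.9851; Δ=(17.7764−8.9932)/(73.6164−46.8468)=0.3281; B=V−Δ·S=-4.9057
Node (0,0) S=36.0000: V=(p*·11.9851+(1−p*)·10.1938)/1.3=8.8748; Δ=(11.9851−10.1938)/(51.4800−32.7600)=0.0957; B=V−Δ·S=5.4301
Check: Δ(0,0)·S0 + B(0,0) = 8.8748 = V0.

(0,0): Delta=0.0957 Bond=5.4301
(1,0): Delta=-1.0000 Bond=42.9538
(1,1): Delta=0.3281 Bond=-4.9057
V0=8.8748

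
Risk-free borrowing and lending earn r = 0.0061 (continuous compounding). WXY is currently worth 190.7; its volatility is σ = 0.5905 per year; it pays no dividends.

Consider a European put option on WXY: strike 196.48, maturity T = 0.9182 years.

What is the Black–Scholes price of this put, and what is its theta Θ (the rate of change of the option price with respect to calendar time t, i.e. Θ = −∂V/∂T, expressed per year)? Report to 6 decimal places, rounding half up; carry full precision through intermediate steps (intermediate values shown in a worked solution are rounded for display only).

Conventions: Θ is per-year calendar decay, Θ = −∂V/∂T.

price = 45.381502
Θ = -22.027466

σ√T = 0.5905·√0.9182 = 0.565833
d₁ = (ln(S/K) + (r+σ²/2)T) / (σ√T) = (ln(190.7/196.48) + (0.0061+0.5905²/2)·0.9182) / 0.565833 = (-0.029859 + 0.165685) / 0.565833 = 0.240045
d₂ = d₁ − σ√T = 0.240045 − 0.565833 = -0.325788
e^{−rT} = 0.994415
N(−d₁) = 0.405148,  N(−d₂) = 0.627708
Put price V = K·e^{−rT}·N(−d₂) − S·N(−d₁) = 122.643151 − 77.261649 = 45.381502
φ(d₁) = (1/√(2π))·e^{−d₁²/2} = 0.387612
Θ = −S·φ(d₁)·σ/(2√T) + r·K·e^{−rT}·N(−d₂) = −22.775590 + 0.748123 = -22.027466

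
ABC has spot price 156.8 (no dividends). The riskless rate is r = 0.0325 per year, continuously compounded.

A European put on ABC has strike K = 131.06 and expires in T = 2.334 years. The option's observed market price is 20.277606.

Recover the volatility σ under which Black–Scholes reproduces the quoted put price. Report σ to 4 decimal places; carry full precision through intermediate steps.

At σ = 0.4240 the Black–Scholes value reproduces the quote:
σ√T = 0.424·√2.334 = 0.647763
d₁ = (ln(S/K) + (r+σ²/2)T) / (σ√T) = (ln(156.8/131.06) + (0.0325+0.424²/2)·2.334) / 0.647763 = (0.179316 + 0.285654) / 0.647763 = 0.717808
d₂ = d₁ − σ√T = 0.717808 − 0.647763 = 0.070045
e^{−rT} = 0.926951
N(−d₁) = 0.236438,  N(−d₂) = 0.472079
V = K·e^{−rT}·N(−d₂) − S·N(−d₁) = 57.351071 − 37.073465 = 20.277606 (the observed quote) — the price is monotone increasing in volatility, hence this σ is the only solution

sigma = 0.4240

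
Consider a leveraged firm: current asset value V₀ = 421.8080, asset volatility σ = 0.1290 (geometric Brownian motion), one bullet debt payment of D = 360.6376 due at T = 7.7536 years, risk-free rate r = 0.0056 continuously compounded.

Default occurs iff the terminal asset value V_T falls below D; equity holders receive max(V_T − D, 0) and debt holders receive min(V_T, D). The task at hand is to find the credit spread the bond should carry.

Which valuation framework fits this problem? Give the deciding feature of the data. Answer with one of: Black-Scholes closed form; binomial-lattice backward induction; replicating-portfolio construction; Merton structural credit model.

framework: Merton structural credit model

Key observation: with the firm-asset dynamics (V₀ = 421.8080) and a single zero-coupon liability of face 360.6376 given, debt value, spread, and default probability all derive from the option view of the balance sheet.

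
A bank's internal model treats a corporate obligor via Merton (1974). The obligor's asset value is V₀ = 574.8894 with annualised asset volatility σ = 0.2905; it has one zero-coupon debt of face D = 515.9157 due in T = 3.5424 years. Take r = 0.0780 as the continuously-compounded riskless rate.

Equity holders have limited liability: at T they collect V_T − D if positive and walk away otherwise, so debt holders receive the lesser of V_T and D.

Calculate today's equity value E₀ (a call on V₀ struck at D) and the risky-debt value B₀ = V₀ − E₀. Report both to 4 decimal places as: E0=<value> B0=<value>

E0=219.6041 B0=355.2853

Equity is a call on the firm's assets struck at D = 515.9157:
d₁ = [ln(V₀/D) + (r + σ²/2)T] / (σ√T)
   = [ln(574.8894/515.9157) + (0.0780 + 0.5·0.2905²)·3.5424] / (0.2905·√3.5424)
   = [0.108234 + 0.425779] / 0.546758 = 0.976691
d₂ = d₁ − σ√T = 0.976691 − 0.546758 = 0.429934
N(d₁) = 0.835639,  N(d₂) = 0.666378,  e^(−rT) = 0.758580
E₀ = V₀·N(d₁) − D·e^(−rT)·N(d₂)
   = 574.8894·0.835639 − 515.9157·0.758580·0.666378 = 219.604130
B₀ = V₀ − E₀ = 574.8894 − 219.604130 = 355.285270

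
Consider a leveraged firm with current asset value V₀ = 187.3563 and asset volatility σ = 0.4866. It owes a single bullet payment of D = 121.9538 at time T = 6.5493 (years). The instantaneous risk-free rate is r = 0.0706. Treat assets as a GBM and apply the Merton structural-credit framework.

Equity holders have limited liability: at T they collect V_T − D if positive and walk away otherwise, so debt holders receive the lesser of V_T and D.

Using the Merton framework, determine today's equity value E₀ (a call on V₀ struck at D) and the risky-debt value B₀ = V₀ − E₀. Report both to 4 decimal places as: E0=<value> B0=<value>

E0=129.1714 B0=58.1849

Apply the equity-as-call identities (strike 121.9538, horizon 6.5493 years):
d₁ = [ln(V₀/D) + (r + σ²/2)T] / (σ√T)
   = [ln(187.3563/121.9538) + (0.0706 + 0.5·0.4866²)·6.5493] / (0.4866·√6.5493)
   = [0.429370 + 1.237751] / 1.245287 = 1.338744
d₂ = d₁ − σ√T = 1.338744 − 1.245287 = 0.093457
N(d₁) = 0.909673,  N(d₂) = 0.537230,  e^(−rT) = 0.629783
E₀ = V₀·N(d₁) − D·e^(−rT)·N(d₂)
   = 187.3563·0.909673 − 121.9538·0.629783·0.537230 = 129.171374
B₀ = V₀ − E₀ = 187.3563 − 129.171374 = 58.184926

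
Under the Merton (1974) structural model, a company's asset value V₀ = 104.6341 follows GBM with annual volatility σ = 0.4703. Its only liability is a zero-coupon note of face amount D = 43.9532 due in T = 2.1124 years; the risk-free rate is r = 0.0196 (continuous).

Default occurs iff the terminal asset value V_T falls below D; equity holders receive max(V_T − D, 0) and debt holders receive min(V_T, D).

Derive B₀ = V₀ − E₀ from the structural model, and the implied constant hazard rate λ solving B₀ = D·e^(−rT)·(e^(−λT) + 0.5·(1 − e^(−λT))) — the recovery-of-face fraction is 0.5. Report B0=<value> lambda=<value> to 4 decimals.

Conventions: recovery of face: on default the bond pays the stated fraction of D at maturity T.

With assets at 104.6341 and a single debt payment of 43.9532 at 2.1124 years:
d₁ = [ln(V₀/D) + (r + σ²/2)T] / (σ√T)
   = [ln(104.6341/43.9532) + (0.0196 + 0.5·0.4703²)·2.1124] / (0.4703·√2.1124)
   = [0.867344 + 0.275016] / 0.683539 = 1.671244
d₂ = d₁ − σ√T = 1.671244 − 0.683539 = 0.987705
N(d₁) = 0.952663,  N(d₂) = 0.838351,  e^(−rT) = 0.959442
E₀ = V₀·N(d₁) − D·e^(−rT)·N(d₂)
   = 104.6341·0.952663 − 43.9532·0.959442·0.838351 = 64.327308
B₀ = V₀ − E₀ = 104.6341 − 64.327308 = 40.306792
e^(−λT) = (B₀·e^(rT)/D − 0.5)/(1 − 0.5) = (40.3068·1.042272/43.9532 − 0.5)/0.5 = 0.91160839
λ = −ln(0.91160839)/2.1124 = 0.043810

B0=40.3068 lambda=0.0438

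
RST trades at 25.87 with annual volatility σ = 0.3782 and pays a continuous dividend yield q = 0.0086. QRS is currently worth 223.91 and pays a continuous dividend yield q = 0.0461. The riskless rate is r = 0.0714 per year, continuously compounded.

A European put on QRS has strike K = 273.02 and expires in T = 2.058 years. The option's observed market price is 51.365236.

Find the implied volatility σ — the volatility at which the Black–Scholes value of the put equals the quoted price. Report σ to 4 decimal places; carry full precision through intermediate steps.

sigma = 0.2635

At σ = 0.2635 the Black–Scholes value reproduces the quote:
σ√T = 0.2635·√2.058 = 0.378010
d₁ = (ln(S/K) + (r−q+σ²/2)T) / (σ√T) = (ln(223.91/273.02) + (0.0714−0.0461+0.2635²/2)·2.058) / 0.378010 = (-0.198301 + 0.123513) / 0.378010 = -0.197846
d₂ = d₁ − σ√T = -0.197846 − 0.378010 = -0.575856
e^{−rT} = 0.863345
e^{−qT} = 0.909488
N(−d₁) = 0.578417,  N(−d₂) = 0.717644
V = K·e^{−rT}·N(−d₂) − S·e^{−qT}·N(−d₁) = 169.156062 − 117.790827 = 51.365236 (the observed quote) — the price is monotone increasing in volatility, hence this σ is the only solution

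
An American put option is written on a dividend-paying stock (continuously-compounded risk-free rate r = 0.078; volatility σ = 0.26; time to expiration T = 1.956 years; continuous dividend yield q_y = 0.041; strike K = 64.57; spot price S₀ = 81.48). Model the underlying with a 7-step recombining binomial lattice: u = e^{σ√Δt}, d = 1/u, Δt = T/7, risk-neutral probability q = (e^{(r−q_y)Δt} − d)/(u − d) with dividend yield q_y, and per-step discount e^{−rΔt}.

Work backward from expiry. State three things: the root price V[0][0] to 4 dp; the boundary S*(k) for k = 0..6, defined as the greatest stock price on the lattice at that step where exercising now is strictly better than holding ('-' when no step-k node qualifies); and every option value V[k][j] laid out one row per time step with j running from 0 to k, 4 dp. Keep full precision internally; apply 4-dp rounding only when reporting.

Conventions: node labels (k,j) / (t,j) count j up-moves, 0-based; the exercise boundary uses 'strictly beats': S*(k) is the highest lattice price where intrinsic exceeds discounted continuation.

price = 2.8919
boundary = - - - - 47.0214 40.9833 47.0214
tree:
2.8919
4.7515 1.1839
7.6046 2.1448 0.2877
11.7844 3.8138 0.5921 0.0000
17.5486 6.6136 1.2185 0.0000 0.0000
23.5867 11.0689 2.5077 0.0000 0.0000 0.0000
28.8495 17.5486 5.1608 0.0000 0.0000 0.0000 0.0000
33.4364 23.5867 10.6209 0.0000 0.0000 0.0000 0.0000 0.0000

params: Δt=0.27943 u=1.14733 d=0.87159 q=0.50338 e^(-rΔt)=0.97844
t_7 payoffs: 33.4364 23.5867 10.6209 0.0000 0.0000 0.0000 0.0000 0.0000
t_6: node(6,0) S=35.7205 payoff=28.8495 vs cont=27.8643 → 28.8495 [stop]  node(6,1) S=47.0214 payoff=17.5486 vs cont=16.6921 → 17.5486 [stop]  node(6,2) S=61.8975 payoff=2.6725 vs cont=5.1608 → 5.1608 [wait]  node(6,3) S=81.4800 payoff=0.0000 vs cont=0.0000 → 0.0000 [wait]  node(6,4) S=107.2577 payoff=0.0000 vs cont=0.0000 → 0.0000 [wait]  node(6,5) S=141.1908 payoff=0.0000 vs cont=0.0000 → 0.0000 [wait]  node(6,6) S=185.8592 payoff=0.0000 vs cont=0.0000 → 0.0000 [wait]  ⇒ S*(6)=47.0214
t_5: node(5,0) S=40.9833 payoff=23.5867 vs cont=22.6614 → 23.5867 [stop]  node(5,1) S=53.9491 payoff=10.6209 vs cont=11.0689 → 11.0689 [wait]  node(5,2) S=71.0170 payoff=0.0000 vs cont=2.5077 → 2.5077 [wait]  node(5,3) S=93.4846 payoff=0.0000 vs cont=0.0000 → 0.0000 [wait]  node(5,4) S=123.0602 payoff=0.0000 vs cont=0.0000 → 0.0000 [wait]  node(5,5) S=161.9926 payoff=0.0000 vs cont=0.0000 → 0.0000 [wait]  ⇒ S*(5)=40.9833
t_4: node(4,0) S=47.0214 payoff=17.5486 vs cont=16.9128 → 17.5486 [stop]  node(4,1) S=61.8975 payoff=2.6725 vs cont=6.6136 → 6.6136 [wait]  node(4,2) S=81.4800 payoff=0.0000 vs cont=1.2185 → 1.2185 [wait]  node(4,3) S=107.2577 payoff=0.0000 vs cont=0.0000 → 0.0000 [wait]  node(4,4) S=141.1908 payoff=0.0000 vs cont=0.0000 → 0.0000 [wait]  ⇒ S*(4)=47.0214
t_3: node(3,0) S=53.9491 payoff=10.6209 vs cont=11.7844 → 11.7844 [wait]  node(3,1) S=71.0170 payoff=0.0000 vs cont=3.8138 → 3.8138 [wait]  node(3,2) S=93.4846 payoff=0.0000 vs cont=0.5921 → 0.5921 [wait]  node(3,3) S=123.0602 payoff=0.0000 vs cont=0.0000 → 0.0000 [wait]  ⇒ S*(3)=-
t_2: node(2,0) S=61.8975 payoff=2.6725 vs cont=7.6046 → 7.6046 [wait]  node(2,1) S=81.4800 payoff=0.0000 vs cont=2.1448 → 2.1448 [wait]  node(2,2) S=107.2577 payoff=0.0000 vs cont=0.2877 → 0.2877 [wait]  ⇒ S*(2)=-
t_1: node(1,0) S=71.0170 payoff=0.0000 vs cont=4.7515 → 4.7515 [wait]  node(1,1) S=93.4846 payoff=0.0000 vs cont=1.1839 → 1.1839 [wait]  ⇒ S*(1)=-
t_0: node(0,0) S=81.4800 payoff=0.0000 vs cont=2.8919 → 2.8919 [wait]  ⇒ S*(0)=-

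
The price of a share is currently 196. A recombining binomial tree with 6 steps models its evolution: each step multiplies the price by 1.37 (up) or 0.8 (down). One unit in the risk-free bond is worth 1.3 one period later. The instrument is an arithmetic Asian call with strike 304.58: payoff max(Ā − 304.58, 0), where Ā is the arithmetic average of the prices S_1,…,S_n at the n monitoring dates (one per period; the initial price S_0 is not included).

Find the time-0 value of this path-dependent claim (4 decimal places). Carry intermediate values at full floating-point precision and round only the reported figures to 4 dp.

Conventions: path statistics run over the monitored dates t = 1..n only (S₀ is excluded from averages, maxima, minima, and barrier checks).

Set p* = 0.8772 (from d < R < u); the path-dependent value is the discounted p*-expectation over all price paths.
Enumerate all 2^6 = 64 price paths (U = up ×1.37, D = down ×0.8); each path with k up-moves has probability p*^k·(1−p*)^(6−k).
DDDDDD: Ā=96.4132, payoff=0.0000, prob=0.000003
UDDDDD: Ā=165.1076, payoff=0.0000, prob=0.000025
DUDDDD: Ā=146.4876, payoff=0.0000, prob=0.000025
UUDDDD: Ā=250.8600, payoff=0.0000, prob=0.000175
DDUDDD: Ā=131.5916, payoff=0.0000, prob=0.000025
UDUDDD: Ā=225.3506, payoff=0.0000, prob=0.000175
DUUDDD: Ā=206.7306, payoff=0.0000, prob=0.000175
UUUDDD: Ā=354.0261, payoff=49.4461, prob=0.001250
DDDUDD: Ā=119.6748, payoff=0.0000, prob=0.000025
UDDUDD: Ā=204.9431, payoff=0.0000, prob=0.000175
DUDUDD: Ā=186.3231, payoff=0.0000, prob=0.000175
UUDUDD: Ā=319.0782, payoff=14.4982, prob=0.001250
DDUUDD: Ā=171.4271, payoff=0.0000, prob=0.000175
UDUUDD: Ā=293.5688, payoff=0.0000, prob=0.001250
DUUUDD: Ā=274.9488, payoff=0.0000, prob=0.001250
UUUUDD: Ā=470.8499, payoff=166.2699, prob=0.008929
DDDDUD: Ā=110.1413, payoff=0.0000, prob=0.000025
UDDDUD: Ā=188.6170, payoff=0.0000, prob=0.000175
DUDDUD: Ā=169.9970, payoff=0.0000, prob=0.000175
UUDDUD: Ā=291.1199, payoff=0.0000, prob=0.001250
DDUDUD: Ā=155.1010, payoff=0.0000, prob=0.000175
UDUDUD: Ā=265.6105, payoff=0.0000, prob=0.001250
DUUDUD: Ā=246.9905, payoff=0.0000, prob=0.001250
UUUDUD: Ā=422.9713, payoff=118.3913, prob=0.008929
DDDUUD: Ā=143.1842, payoff=0.0000, prob=0.000175
UDDUUD: Ā=245.2030, payoff=0.0000, prob=0.001250
DUDUUD: Ā=226.5830, payoff=0.0000, prob=0.001250
UUDUUD: Ā=388.0234, payoff=83.4434, prob=0.008929
DDUUUD: Ā=211.6870, payoff=0.0000, prob=0.001250
UDUUUD: Ā=362.5140, payoff=57.9340, prob=0.008929
DUUUUD: Ā=343.8940, payoff=39.3140, prob=0.008929
UUUUUD: Ā=588.9185, payoff=284.3385, prob=0.063782
DDDDDU: Ā=102.5146, payoff=0.0000, prob=0.000025
UDDDDU: Ā=175.5562, payoff=0.0000, prob=0.000175
DUDDDU: Ā=156.9362, payoff=0.0000, prob=0.000175
UUDDDU: Ā=268.7533, payoff=0.0000, prob=0.001250
DDUDDU: Ā=142.0402, payoff=0.0000, prob=0.000175
UDUDDU: Ā=243.2439, payoff=0.0000, prob=0.001250
DUUDDU: Ā=224.6239, payoff=0.0000, prob=0.001250
UUUDDU: Ā=384.6684, payoff=80.0884, prob=0.008929
DDDUDU: Ā=130.1234, payoff=0.0000, prob=0.000175
UDDUDU: Ā=222.8364, payoff=0.0000, prob=0.001250
DUDUDU: Ā=204.2164, payoff=0.0000, prob=0.001250
UUDUDU: Ā=349.7205, payoff=45.1405, prob=0.008929
DDUUDU: Ā=189.3204, payoff=0.0000, prob=0.001250
UDUUDU: Ā=324.2111, payoff=19.6311, prob=0.008929
DUUUDU: Ā=305.5911, payoff=1.0111, prob=0.008929
UUUUDU: Ā=523.3248, payoff=218.7448, prob=0.063782
DDDDUU: Ā=120.5900, payoff=0.0000, prob=0.000175
UDDDUU: Ā=206.5104, payoff=0.0000, prob=0.001250
DUDDUU: Ā=187.8904, payoff=0.0000, prob=0.001250
UUDDUU: Ā=321.7622, payoff=17.1822, prob=0.008929
DDUDUU: Ā=172.9944, payoff=0.0000, prob=0.001250
UDUDUU: Ā=296.2528, payoff=0.0000, prob=0.008929
DUUDUU: Ā=277.6328, payoff=0.0000, prob=0.008929
UUUDUU: Ā=475.4462, payoff=170.8662, prob=0.063782
DDDUUU: Ā=161.0776, payoff=0.0000, prob=0.001250
UDDUUU: Ā=275.8453, payoff=0.0000, prob=0.008929
DUDUUU: Ā=257.2253, payoff=0.0000, prob=0.008929
UUDUUU: Ā=440.4983, payoff=135.9183, prob=0.063782
DDUUUU: Ā=242.3293, payoff=0.0000, prob=0.008929
UDUUUU: Ā=414.9889, payoff=110.4089, prob=0.063782
DUUUUU: Ā=396.3689, payoff=91.7889, prob=0.063782
UUUUUU: Ā=678.7818, payoff=374.2018, prob=0.455587
Price = Σ prob·payoff / R^6 = 240.724300 / 4.826809 = 49.8723

price = 49.8723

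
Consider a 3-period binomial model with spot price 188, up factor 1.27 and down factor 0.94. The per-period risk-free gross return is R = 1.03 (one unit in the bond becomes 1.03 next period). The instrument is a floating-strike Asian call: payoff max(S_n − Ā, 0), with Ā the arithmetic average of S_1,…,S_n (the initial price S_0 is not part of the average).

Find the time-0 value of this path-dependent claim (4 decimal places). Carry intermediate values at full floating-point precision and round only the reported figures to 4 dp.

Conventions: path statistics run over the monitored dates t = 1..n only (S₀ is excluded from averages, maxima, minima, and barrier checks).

Risk-neutral up-probability p* = (R−d)/(u−d) = (1.03−0.94)/(1.27−0.94) = 0.2727; the claim prices as the p*-weighted sum of path payoffs discounted by R^3.
Enumerate all 2^3 = 8 price paths (U = up ×1.27, D = down ×0.94); each path with k up-moves has probability p*^k·(1−p*)^(3−k).
DDD: Ā=166.3289, payoff=0.0000, prob=0.384673
UDD: Ā=224.7209, payoff=0.0000, prob=0.144252
DUD: Ā=204.0409, payoff=6.9274, prob=0.144252
UUD: Ā=275.6723, payoff=9.3594, prob=0.054095
DDU: Ā=184.6017, payoff=26.3666, prob=0.144252
UDU: Ā=249.4087, payoff=35.6230, prob=0.054095
DUU: Ā=228.7287, payoff=56.3030, prob=0.054095
UUU: Ā=309.0271, payoff=76.0689, prob=0.020285
Price = Σ prob·payoff / R^3 = 11.824843 / 1.092727 = 10.8214

price = 10.8214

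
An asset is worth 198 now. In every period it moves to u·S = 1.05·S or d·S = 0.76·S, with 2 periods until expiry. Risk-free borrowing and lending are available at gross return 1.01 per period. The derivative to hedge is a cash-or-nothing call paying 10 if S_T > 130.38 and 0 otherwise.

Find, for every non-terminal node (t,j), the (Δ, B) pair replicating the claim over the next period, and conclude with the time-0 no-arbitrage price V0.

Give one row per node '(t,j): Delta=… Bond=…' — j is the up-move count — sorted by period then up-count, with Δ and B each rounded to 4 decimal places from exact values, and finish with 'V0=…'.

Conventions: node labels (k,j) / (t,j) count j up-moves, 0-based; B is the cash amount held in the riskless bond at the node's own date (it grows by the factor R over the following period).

Since d<R<u, set p* = (R−d)/(u−d) = 0.8621; price each node as the discounted p*-expectation of its children.
Terminal payoffs: V(2,0)=0.0000, V(2,1)=10.0000, V(2,2)=10.0000
  t=1,j=0: stock 150.4800 → up 158.0040 (V=10.0000), down 114.3648 (V=0.0000). Price 8.5353; hedge Δ=0.2292, bond B=-25.9474.
  t=1,j=1: stock 207.9000 → up 218.2950 (V=10.0000), down 158.0040 (V=10.0000). Price 9.9010; hedge Δ=0.0000, bond B=9.9010.
  t=0,j=0: stock 198.0000 → up 207.9000 (V=9.9010), down 150.4800 (V=8.5353). Price 9.6165; hedge Δ=0.0238, bond B=4.9073.
Verification: the root portfolio costs Δ(0,0)·S0 + B(0,0) = 9.6165, matching V0.

(0,0): Delta=0.0238 Bond=4.9073
(1,0): Delta=0.2292 Bond=-25.9474
(1,1): Delta=0.0000 Bond=9.9010
V0=9.6165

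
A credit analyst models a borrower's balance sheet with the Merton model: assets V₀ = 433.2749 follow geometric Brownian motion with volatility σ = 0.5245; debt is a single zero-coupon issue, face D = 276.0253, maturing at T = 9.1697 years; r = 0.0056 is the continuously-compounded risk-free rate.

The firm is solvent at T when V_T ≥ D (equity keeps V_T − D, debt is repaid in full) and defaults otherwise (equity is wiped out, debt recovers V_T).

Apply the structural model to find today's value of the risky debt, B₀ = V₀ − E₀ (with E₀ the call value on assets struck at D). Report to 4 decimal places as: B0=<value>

B0=140.7605

Work the structural quantities from V₀ = 433.2749 against face 276.0253:
d₁ = [ln(V₀/D) + (r + σ²/2)T] / (σ√T)
   = [ln(433.2749/276.0253) + (0.0056 + 0.5·0.5245²)·9.1697] / (0.5245·√9.1697)
   = [0.450880 + 1.312644] / 1.588265 = 1.110346
d₂ = d₁ − σ√T = 1.110346 − 1.588265 = -0.477920
N(d₁) = 0.866575,  N(d₂) = 0.316354,  e^(−rT) = 0.949946
E₀ = V₀·N(d₁) − D·e^(−rT)·N(d₂)
   = 433.2749·0.866575 − 276.0253·0.949946·0.316354 = 292.514363
B₀ = V₀ − E₀ = 433.2749 − 292.514363 = 140.760537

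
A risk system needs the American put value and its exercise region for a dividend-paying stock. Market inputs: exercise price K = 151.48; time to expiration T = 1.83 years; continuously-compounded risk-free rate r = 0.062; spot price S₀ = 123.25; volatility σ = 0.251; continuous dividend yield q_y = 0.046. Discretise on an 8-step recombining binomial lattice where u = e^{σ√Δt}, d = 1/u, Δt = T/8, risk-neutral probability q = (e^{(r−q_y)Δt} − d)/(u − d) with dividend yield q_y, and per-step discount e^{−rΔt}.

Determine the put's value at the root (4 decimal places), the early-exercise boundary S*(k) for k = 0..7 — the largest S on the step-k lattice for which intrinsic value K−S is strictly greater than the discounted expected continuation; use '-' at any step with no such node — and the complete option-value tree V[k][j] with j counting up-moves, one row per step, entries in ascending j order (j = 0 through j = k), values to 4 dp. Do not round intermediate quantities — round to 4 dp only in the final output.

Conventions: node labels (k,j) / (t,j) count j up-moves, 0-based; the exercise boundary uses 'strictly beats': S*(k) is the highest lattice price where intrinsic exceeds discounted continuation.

price = 32.2320
boundary = - - 96.9426 109.3077 96.9426 109.3077 96.9426 109.3077
tree:
32.2320
42.5764 22.2078
54.5374 31.1421 13.3844
65.5037 42.1723 20.3584 6.3808
75.2295 54.5374 29.9268 10.8079 1.8725
83.8551 65.5037 42.1723 17.8183 3.6898 0.0000
91.5050 75.2295 54.5374 28.2563 7.2706 0.0000 0.0000
98.2895 83.8551 65.5037 42.1723 14.3265 0.0000 0.0000 0.0000
104.3065 91.5050 75.2295 54.5374 28.2300 0.0000 0.0000 0.0000 0.0000

Δt=0.22875  u=1.12755  d=0.88688  q=0.48526  discount=0.98592
step 8 (expiry): payoffs max(K−S,0) = 104.3065 91.5050 75.2295 54.5374 28.2300 0.0000 0.0000 0.0000 0.0000
step 7: (k=7,j=0): S=53.1905, K−S=98.2895, hold=96.7130 ⇒ V=98.2895 exercise | (k=7,j=1): S=67.6249, K−S=83.8551, hold=82.4298 ⇒ V=83.8551 exercise | (k=7,j=2): S=85.9763, K−S=65.5037, hold=64.2705 ⇒ V=65.5037 exercise | (k=7,j=3): S=109.3077, K−S=42.1723, hold=41.1832 ⇒ V=42.1723 exercise | (k=7,j=4): S=138.9706, K−S=12.5094, hold=14.3265 ⇒ V=14.3265 continue | (k=7,j=5): S=176.6832, K−S=0.0000, hold=0.0000 ⇒ V=0.0000 continue | (k=7,j=6): S=224.6298, K−S=0.0000, hold=0.0000 ⇒ V=0.0000 continue | (k=7,j=7): S=285.5878, K−S=0.0000, hold=0.0000 ⇒ V=0.0000 continue  boundary S*=109.3077
step 6: (k=6,j=0): S=59.9750, K−S=91.5050, hold=89.9996 ⇒ V=91.5050 exercise | (k=6,j=1): S=76.2505, K−S=75.2295, hold=73.8945 ⇒ V=75.2295 exercise | (k=6,j=2): S=96.9426, K−S=54.5374, hold=53.4189 ⇒ V=54.5374 exercise | (k=6,j=3): S=123.2500, K−S=28.2300, hold=28.2563 ⇒ V=28.2563 continue | (k=6,j=4): S=156.6964, K−S=0.0000, hold=7.2706 ⇒ V=7.2706 continue | (k=6,j=5): S=199.2193, K−S=0.0000, hold=0.0000 ⇒ V=0.0000 continue | (k=6,j=6): S=253.2816, K−S=0.0000, hold=0.0000 ⇒ V=0.0000 continue  boundary S*=96.9426
step 5: (k=5,j=0): S=67.6249, K−S=83.8551, hold=82.4298 ⇒ V=83.8551 exercise | (k=5,j=1): S=85.9763, K−S=65.5037, hold=64.2705 ⇒ V=65.5037 exercise | (k=5,j=2): S=109.3077, K−S=42.1723, hold=41.1958 ⇒ V=42.1723 exercise | (k=5,j=3): S=138.9706, K−S=12.5094, hold=17.8183 ⇒ V=17.8183 continue | (k=5,j=4): S=176.6832, K−S=0.0000, hold=3.6898 ⇒ V=3.6898 continue | (k=5,j=5): S=224.6298, K−S=0.0000, hold=0.0000 ⇒ V=0.0000 continue  boundary S*=109.3077
step 4: (k=4,j=0): S=76.2505, K−S=75.2295, hold=73.8945 ⇒ V=75.2295 exercise | (k=4,j=1): S=96.9426, K−S=54.5374, hold=53.4189 ⇒ V=54.5374 exercise | (k=4,j=2): S=123.2500, K−S=28.2300, hold=29.9268 ⇒ V=29.9268 continue | (k=4,j=3): S=156.6964, K−S=0.0000, hold=10.8079 ⇒ V=10.8079 continue | (k=4,j=4): S=199.2193, K−S=0.0000, hold=1.8725 ⇒ V=1.8725 continue  boundary S*=96.9426
step 3: (k=3,j=0): S=85.9763, K−S=65.5037, hold=64.2705 ⇒ V=65.5037 exercise | (k=3,j=1): S=109.3077, K−S=42.1723, hold=41.9950 ⇒ V=42.1723 exercise | (k=3,j=2): S=138.9706, K−S=12.5094, hold=20.3584 ⇒ V=20.3584 continue | (k=3,j=3): S=176.6832, K−S=0.0000, hold=6.3808 ⇒ V=6.3808 continue  boundary S*=109.3077
step 2: (k=2,j=0): S=96.9426, K−S=54.5374, hold=53.4189 ⇒ V=54.5374 exercise | (k=2,j=1): S=123.2500, K−S=28.2300, hold=31.1421 ⇒ V=31.1421 continue | (k=2,j=2): S=156.6964, K−S=0.0000, hold=13.3844 ⇒ V=13.3844 continue  boundary S*=96.9426
step 1: (k=1,j=0): S=109.3077, K−S=42.1723, hold=42.5764 ⇒ V=42.5764 continue | (k=1,j=1): S=138.9706, K−S=12.5094, hold=22.2078 ⇒ V=22.2078 continue  boundary S*=-
step 0: (k=0,j=0): S=123.2500, K−S=28.2300, hold=32.2320 ⇒ V=32.2320 continue  boundary S*=-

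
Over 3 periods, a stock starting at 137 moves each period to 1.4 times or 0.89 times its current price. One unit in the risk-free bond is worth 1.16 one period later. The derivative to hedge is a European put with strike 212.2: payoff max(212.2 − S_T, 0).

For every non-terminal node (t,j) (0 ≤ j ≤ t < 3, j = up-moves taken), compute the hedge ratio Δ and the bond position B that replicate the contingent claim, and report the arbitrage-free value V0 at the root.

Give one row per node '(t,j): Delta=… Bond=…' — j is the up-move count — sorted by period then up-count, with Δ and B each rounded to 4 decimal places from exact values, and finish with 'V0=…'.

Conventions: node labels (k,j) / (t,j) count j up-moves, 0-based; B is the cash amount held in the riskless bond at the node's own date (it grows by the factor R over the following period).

Under the risk-neutral measure, an up-move has probability p* = (R−d)/(u−d) = 0.5294 and values discount at R = 1.16.
Payoffs at expiry: V(3,0)=115.6192, V(3,1)=60.2752, V(3,2)=0.0000, V(3,3)=0.0000
  t=2,j=0: stock 108.5177 → up 151.9248 (V=60.2752), down 96.5808 (V=115.6192). Price 74.4133; hedge Δ=-1.0000, bond B=182.9310.
  t=2,j=1: stock 170.7020 → up 238.9828 (V=0.0000), down 151.9248 (V=60.2752). Price 24.4524; hedge Δ=-0.6924, bond B=142.6391.
  t=2,j=2: stock 268.5200 → up 375.9280 (V=0.0000), down 238.9828 (V=0.0000). Price 0.0000; hedge Δ=0.0000, bond B=0.0000.
  t=1,j=0: stock 121.9300 → up 170.7020 (V=24.4524), down 108.5177 (V=74.4133). Price 41.3478; hedge Δ=-0.8034, bond B=139.3104.
  t=1,j=1: stock 191.8000 → up 268.5200 (V=0.0000), down 170.7020 (V=24.4524). Price 9.9198; hedge Δ=-0.2500, bond B=57.8658.
  t=0,j=0: stock 137.0000 → up 191.8000 (V=9.9198), down 121.9300 (V=41.3478). Price 21.3013; hedge Δ=-0.4498, bond B=82.9247.
Verification: the root portfolio costs Δ(0,0)·S0 + B(0,0) = 21.3013, matching V0.

(0,0): Delta=-0.4498 Bond=82.9247
(1,0): Delta=-0.8034 Bond=139.3104
(1,1): Delta=-0.2500 Bond=57.8658
(2,0): Delta=-1.0000 Bond=182.9310
(2,1): Delta=-0.6924 Bond=142.6391
(2,2): Delta=0.0000 Bond=0.0000
V0=21.3013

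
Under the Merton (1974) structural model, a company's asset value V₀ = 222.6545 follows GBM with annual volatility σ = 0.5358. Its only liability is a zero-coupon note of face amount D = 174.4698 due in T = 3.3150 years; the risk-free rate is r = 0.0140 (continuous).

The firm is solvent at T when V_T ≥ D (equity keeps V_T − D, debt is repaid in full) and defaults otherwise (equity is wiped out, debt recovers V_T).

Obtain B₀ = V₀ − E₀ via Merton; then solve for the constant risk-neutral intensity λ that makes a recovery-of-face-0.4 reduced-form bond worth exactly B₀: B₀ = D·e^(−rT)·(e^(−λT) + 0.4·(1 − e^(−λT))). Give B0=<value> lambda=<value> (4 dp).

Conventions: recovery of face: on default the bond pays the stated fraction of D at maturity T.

B0=118.8382 lambda=0.1958

Work the structural quantities from V₀ = 222.6545 against face 174.4698:
d₁ = [ln(V₀/D) + (r + σ²/2)T] / (σ√T)
   = [ln(222.6545/174.4698) + (0.0140 + 0.5·0.5358²)·3.3150] / (0.5358·√3.3150)
   = [0.243870 + 0.522248] / 0.975539 = 0.785328
d₂ = d₁ − σ√T = 0.785328 − 0.975539 = -0.190211
N(d₁) = 0.783869,  N(d₂) = 0.424572,  e^(−rT) = 0.954650
E₀ = V₀·N(d₁) − D·e^(−rT)·N(d₂)
   = 222.6545·0.783869 − 174.4698·0.954650·0.424572 = 103.816308
B₀ = V₀ − E₀ = 222.6545 − 103.816308 = 118.838192
e^(−λT) = (B₀·e^(rT)/D − 0.4)/(1 − 0.4) = (118.8382·1.047504/174.4698 − 0.4)/0.6 = 0.52249297
λ = −ln(0.52249297)/3.3150 = 0.195820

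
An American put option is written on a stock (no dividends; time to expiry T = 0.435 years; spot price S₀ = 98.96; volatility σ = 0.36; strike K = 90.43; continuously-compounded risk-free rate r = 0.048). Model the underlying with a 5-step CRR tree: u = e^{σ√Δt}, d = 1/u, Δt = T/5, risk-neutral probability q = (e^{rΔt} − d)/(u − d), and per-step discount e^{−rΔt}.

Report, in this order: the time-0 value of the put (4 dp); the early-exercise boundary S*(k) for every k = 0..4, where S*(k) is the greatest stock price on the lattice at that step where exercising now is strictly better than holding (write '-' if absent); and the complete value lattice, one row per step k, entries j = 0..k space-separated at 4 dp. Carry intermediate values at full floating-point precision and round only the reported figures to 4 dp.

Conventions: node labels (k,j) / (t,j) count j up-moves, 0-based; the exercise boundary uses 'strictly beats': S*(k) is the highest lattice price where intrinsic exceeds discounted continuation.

price = 4.6135
boundary = - - - 71.9637 80.0256
tree:
4.6135
7.5733 1.6106
12.0749 3.0108 0.1851
18.4663 5.6083 0.3667 0.0000
25.7161 10.4044 0.7265 0.0000 0.0000
32.2354 18.4663 1.4394 0.0000 0.0000 0.0000

Δt=0.08700, u=1.11203, d=0.89926, q=0.49315, disc=e^(-rΔt)=0.99583
k=5 terminal: V=max(K-S,0) → 32.2354 18.4663 1.4394 0.0000 0.0000 0.0000
k=4: j=0 S=64.7139 intr=25.7161 cont=25.3392 V=25.7161[EX]; j=1 S=80.0256 intr=10.4044 cont=10.0276 V=10.4044[EX]; j=2 S=98.9600 intr=0.0000 cont=0.7265 V=0.7265[hold]; j=3 S=122.3744 intr=0.0000 cont=0.0000 V=0.0000[hold]; j=4 S=151.3288 intr=0.0000 cont=0.0000 V=0.0000[hold]  S*(4)=80.0256
k=3: j=0 S=71.9637 intr=18.4663 cont=18.0895 V=18.4663[EX]; j=1 S=88.9906 intr=1.4394 cont=5.6083 V=5.6083[hold]; j=2 S=110.0462 intr=0.0000 cont=0.3667 V=0.3667[hold]; j=3 S=136.0837 intr=0.0000 cont=0.0000 V=0.0000[hold]  S*(3)=71.9637
k=2: j=0 S=80.0256 intr=10.4044 cont=12.0749 V=12.0749[hold]; j=1 S=98.9600 intr=0.0000 cont=3.0108 V=3.0108[hold]; j=2 S=122.3744 intr=0.0000 cont=0.1851 V=0.1851[hold]  S*(2)=-
k=1: j=0 S=88.9906 intr=1.4394 cont=7.5733 V=7.5733[hold]; j=1 S=110.0462 intr=0.0000 cont=1.6106 V=1.6106[hold]  S*(1)=-
k=0: j=0 S=98.9600 intr=0.0000 cont=4.6135 V=4.6135[hold]  S*(0)=-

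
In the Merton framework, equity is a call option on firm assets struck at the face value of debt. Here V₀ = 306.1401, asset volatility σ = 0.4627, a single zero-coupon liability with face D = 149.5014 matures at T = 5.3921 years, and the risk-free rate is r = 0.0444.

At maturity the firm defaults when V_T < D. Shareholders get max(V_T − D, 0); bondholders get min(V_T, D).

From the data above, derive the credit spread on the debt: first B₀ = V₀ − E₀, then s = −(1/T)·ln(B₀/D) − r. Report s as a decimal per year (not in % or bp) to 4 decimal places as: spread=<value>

With assets at 306.1401 and a single debt payment of 149.5014 at 5.3921 years:
d₁ = [ln(V₀/D) + (r + σ²/2)T] / (σ√T)
   = [ln(306.1401/149.5014) + (0.0444 + 0.5·0.4627²)·5.3921] / (0.4627·√5.3921)
   = [0.716737 + 0.816610] / 1.074431 = 1.427125
d₂ = d₁ − σ√T = 1.427125 − 1.074431 = 0.352694
N(d₁) = 0.923228,  N(d₂) = 0.637841,  e^(−rT) = 0.787093
E₀ = V₀·N(d₁) − D·e^(−rT)·N(d₂)
   = 306.1401·0.923228 − 149.5014·0.787093·0.637841 = 207.581435
B₀ = V₀ − E₀ = 306.1401 − 207.581435 = 98.558665
spread = −(1/T)·ln(B₀/D) − r = −(1/5.3921)·ln(98.558665/149.5014) − 0.0444 = 0.03287116

spread=0.0329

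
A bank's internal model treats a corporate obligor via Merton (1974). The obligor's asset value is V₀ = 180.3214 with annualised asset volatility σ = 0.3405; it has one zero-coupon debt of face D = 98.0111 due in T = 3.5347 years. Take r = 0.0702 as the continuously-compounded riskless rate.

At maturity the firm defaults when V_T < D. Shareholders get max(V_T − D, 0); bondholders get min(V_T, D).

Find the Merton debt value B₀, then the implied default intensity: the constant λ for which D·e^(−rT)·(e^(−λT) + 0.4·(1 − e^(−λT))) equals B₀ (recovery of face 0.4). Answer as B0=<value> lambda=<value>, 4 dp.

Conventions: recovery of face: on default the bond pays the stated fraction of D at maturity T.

B0=73.4418 lambda=0.0193

Work the structural quantities from V₀ = 180.3214 against face 98.0111:
d₁ = [ln(V₀/D) + (r + σ²/2)T] / (σ√T)
   = [ln(180.3214/98.0111) + (0.0702 + 0.5·0.3405²)·3.5347] / (0.3405·√3.5347)
   = [0.609660 + 0.453043] / 0.640167 = 1.660040
d₂ = d₁ − σ√T = 1.660040 − 0.640167 = 1.019873
N(d₁) = 0.951547,  N(d₂) = 0.846106,  e^(−rT) = 0.780254
E₀ = V₀·N(d₁) − D·e^(−rT)·N(d₂)
   = 180.3214·0.951547 − 98.0111·0.780254·0.846106 = 106.879559
B₀ = V₀ − E₀ = 180.3214 − 106.879559 = 73.441841
e^(−λT) = (B₀·e^(rT)/D − 0.4)/(1 − 0.4) = (73.4418·1.281634/98.0111 − 0.4)/0.6 = 0.93392617
λ = −ln(0.93392617)/3.5347 = 0.019339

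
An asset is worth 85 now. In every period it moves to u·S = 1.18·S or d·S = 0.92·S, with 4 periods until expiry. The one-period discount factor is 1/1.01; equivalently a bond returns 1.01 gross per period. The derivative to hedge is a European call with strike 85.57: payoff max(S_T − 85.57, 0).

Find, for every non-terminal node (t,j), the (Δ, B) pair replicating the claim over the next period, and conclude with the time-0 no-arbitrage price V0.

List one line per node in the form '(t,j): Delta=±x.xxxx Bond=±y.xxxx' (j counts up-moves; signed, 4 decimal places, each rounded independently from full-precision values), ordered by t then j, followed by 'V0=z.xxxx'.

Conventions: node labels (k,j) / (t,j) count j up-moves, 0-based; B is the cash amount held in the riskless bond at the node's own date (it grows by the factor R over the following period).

(0,0): Delta=0.6431 Bond=-44.7859
(1,0): Delta=0.4823 Bond=-32.6567
(1,1): Delta=0.8800 Bond=-68.9905
(2,0): Delta=0.2676 Bond=-17.5363
(2,1): Delta=0.7985 Bond=-62.1608
(2,2): Delta=1.0000 Bond=-83.8839
(3,0): Delta=0.0000 Bond=0.0000
(3,1): Delta=0.6617 Bond=-51.1669
(3,2): Delta=1.0000 Bond=-84.7228
(3,3): Delta=1.0000 Bond=-84.7228
V0=9.8805

Since d<R<u, set p* = (R−d)/(u−d) = 0.3462; price each node as the discounted p*-expectation of its children.
At maturity the claim pays: V(4,0)=0.0000, V(4,1)=0.0000, V(4,2)=14.6048, V(4,3)=42.9151, V(4,4)=79.2261
Node (3,0) S=66.1885: V=(p*·0.0000+(1−p*)·0.0000)/1.01=0.0000; Δ=(0.0000−0.0000)/(78.1024−60.8934)=0.0000; B=V−Δ·S=0.0000
Node (3,1) S=84.8939: V=(p*·14.6048+(1−p*)·0.0000)/1.01=5.0055; Δ=(14.6048−0.0000)/(100.1748−78.1024)=0.6617; B=V−Δ·S=-51.1669
Node (3,2) S=108.8857: V=(p*·42.9151+(1−p*)·14.6048)/1.01=24.1629; Δ=(42.9151−14.6048)/(128.4851−100.1748)=1.0000; B=V−Δ·S=-84.7228
Node (3,3) S=139.6577: V=(p*·79.2261+(1−p*)·42.9151)/1.01=54.9349; Δ=(79.2261−42.9151)/(164.7961−128.4851)=1.0000; B=V−Δ·S=-84.7228
Node (2,0) S=71.9440: V=(p*·5.0055+(1−p*)·0.0000)/1.01=1.7155; Δ=(5.0055−0.0000)/(84.8939−66.1885)=0.2676; B=V−Δ·S=-17.5363
Node (2,1) S=92.2760: V=(p*·24.1629+(1−p*)·5.0055)/1.01=11.5217; Δ=(24.1629−5.0055)/(108.8857−84.8939)=0.7985; B=V−Δ·S=-62.1608
Node (2,2) S=118.3540: V=(p*·54.9349+(1−p*)·24.1629)/1.01=34.4701; Δ=(54.9349−24.1629)/(139.6577−108.8857)=1.0000; B=V−Δ·S=-83.8839
Node (1,0) S=78.2000: V=(p*·11.5217+(1−p*)·1.7155)/1.01=5.0594; Δ=(11.5217−1.7155)/(92.2760−71.9440)=0.4823; B=V−Δ·S=-32.6567
Node (1,1) S=100.3000: V=(p*·34.4701+(1−p*)·11.5217)/1.01=19.2726; Δ=(34.4701−11.5217)/(118.3540−92.2760)=0.8800; B=V−Δ·S=-68.9905
Node (0,0) S=85.0000: V=(p*·19.2726+(1−p*)·5.0594)/1.01=9.8805; Δ=(19.2726−5.0594)/(100.3000−78.2000)=0.6431; B=V−Δ·S=-44.7859
As a check, the time-0 holding Δ(0,0)·S0 + B(0,0) comes to 9.8805 — exactly V0.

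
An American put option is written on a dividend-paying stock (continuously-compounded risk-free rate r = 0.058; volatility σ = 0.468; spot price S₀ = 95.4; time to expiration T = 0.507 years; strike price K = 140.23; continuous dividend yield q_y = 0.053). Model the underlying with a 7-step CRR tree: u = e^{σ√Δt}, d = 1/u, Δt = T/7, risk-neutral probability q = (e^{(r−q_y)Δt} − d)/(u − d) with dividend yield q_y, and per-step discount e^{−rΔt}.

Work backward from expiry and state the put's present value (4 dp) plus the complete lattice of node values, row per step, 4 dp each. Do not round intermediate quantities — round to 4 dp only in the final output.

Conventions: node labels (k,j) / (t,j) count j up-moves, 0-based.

params: Δt=0.07243 u=1.13423 d=0.88166 q=0.46999 e^(-rΔt)=0.99581
t_7 payoffs: 100.7252 89.4082 74.8494 56.1198 32.0248 1.0273 0.0000 0.0000
k=6: node(6,0) S=44.8074 payoff=95.4226 vs cont=95.0064 → 95.4226 [stop]  node(6,1) S=57.6434 payoff=82.5866 vs cont=82.2196 → 82.5866 [stop]  node(6,2) S=74.1564 payoff=66.0736 vs cont=65.7698 → 66.0736 [stop]  node(6,3) S=95.4000 payoff=44.8300 vs cont=44.6077 → 44.8300 [stop]  node(6,4) S=122.7292 payoff=17.5008 vs cont=17.3832 → 17.5008 [stop]  node(6,5) S=157.8873 payoff=0.0000 vs cont=0.5422 → 0.5422 [wait]  node(6,6) S=203.1172 payoff=0.0000 vs cont=0.0000 → 0.0000 [wait]
k=5: node(5,0) S=50.8218 payoff=89.4082 vs cont=89.0151 → 89.4082 [stop]  node(5,1) S=65.3806 payoff=74.8494 vs cont=74.5120 → 74.8494 [stop]  node(5,2) S=84.1102 payoff=56.1198 vs cont=55.8542 → 56.1198 [stop]  node(5,3) S=108.2052 payoff=32.0248 vs cont=31.8515 → 32.0248 [stop]  node(5,4) S=139.2027 payoff=1.0273 vs cont=9.4905 → 9.4905 [wait]  node(5,5) S=179.0800 payoff=0.0000 vs cont=0.2862 → 0.2862 [wait]
k=4: node(4,0) S=57.6434 payoff=82.5866 vs cont=82.2196 → 82.5866 [stop]  node(4,1) S=74.1564 payoff=66.0736 vs cont=65.7698 → 66.0736 [stop]  node(4,2) S=95.4000 payoff=44.8300 vs cont=44.6077 → 44.8300 [stop]  node(4,3) S=122.7292 payoff=17.5008 vs cont=21.3441 → 21.3441 [wait]  node(4,4) S=157.8873 payoff=0.0000 vs cont=5.1429 → 5.1429 [wait]
k=3: node(3,0) S=65.3806 payoff=74.8494 vs cont=74.5120 → 74.8494 [stop]  node(3,1) S=84.1102 payoff=56.1198 vs cont=55.8542 → 56.1198 [stop]  node(3,2) S=108.2052 payoff=32.0248 vs cont=33.6503 → 33.6503 [wait]  node(3,3) S=139.2027 payoff=1.0273 vs cont=13.6722 → 13.6722 [wait]
k=2: node(2,0) S=74.1564 payoff=66.0736 vs cont=65.7698 → 66.0736 [stop]  node(2,1) S=95.4000 payoff=44.8300 vs cont=45.3684 → 45.3684 [wait]  node(2,2) S=122.7292 payoff=17.5008 vs cont=24.1591 → 24.1591 [wait]
k=1: node(1,0) S=84.1102 payoff=56.1198 vs cont=56.1062 → 56.1198 [stop]  node(1,1) S=108.2052 payoff=32.0248 vs cont=35.2519 → 35.2519 [wait]
k=0: node(0,0) S=95.4000 payoff=44.8300 vs cont=46.1180 → 46.1180 [wait]

price = 46.1180
tree:
46.1180
56.1198 35.2519
66.0736 45.3684 24.1591
74.8494 56.1198 33.6503 13.6722
82.5866 66.0736 44.8300 21.3441 5.1429
89.4082 74.8494 56.1198 32.0248 9.4905 0.2862
95.4226 82.5866 66.0736 44.8300 17.5008 0.5422 0.0000
100.7252 89.4082 74.8494 56.1198 32.0248 1.0273 0.0000 0.0000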